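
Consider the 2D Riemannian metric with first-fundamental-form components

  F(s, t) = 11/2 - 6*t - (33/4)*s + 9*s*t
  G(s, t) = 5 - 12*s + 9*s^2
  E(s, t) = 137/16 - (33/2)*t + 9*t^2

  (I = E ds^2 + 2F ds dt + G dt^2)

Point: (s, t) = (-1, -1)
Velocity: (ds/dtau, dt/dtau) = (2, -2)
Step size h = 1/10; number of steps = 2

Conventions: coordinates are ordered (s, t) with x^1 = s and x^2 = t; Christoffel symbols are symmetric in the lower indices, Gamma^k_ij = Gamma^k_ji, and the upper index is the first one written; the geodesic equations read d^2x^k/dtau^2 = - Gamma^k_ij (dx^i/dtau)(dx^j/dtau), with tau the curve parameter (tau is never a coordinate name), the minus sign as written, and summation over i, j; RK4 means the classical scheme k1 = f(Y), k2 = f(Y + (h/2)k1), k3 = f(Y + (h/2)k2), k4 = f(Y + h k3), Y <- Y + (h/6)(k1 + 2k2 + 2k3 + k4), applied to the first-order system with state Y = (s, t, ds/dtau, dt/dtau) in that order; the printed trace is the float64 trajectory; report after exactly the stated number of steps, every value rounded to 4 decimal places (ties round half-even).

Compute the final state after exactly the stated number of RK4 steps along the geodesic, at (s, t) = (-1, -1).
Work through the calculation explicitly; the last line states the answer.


f(Y) = (ds/dtau, dt/dtau, -Gamma^s_ij Y'^i Y'^j, -Gamma^t_ij Y'^i Y'^j) with the Gammas evaluated at the stage position; h = 0.100000; intermediate values shown to 6 dp
step 0: s = -1.0000, t = -1.0000, ds/dtau = 2.0000, dt/dtau = -2.0000
step 1:
  k1: at (s, t) = (-1.000000, -1.000000), (ds/dtau, dt/dtau) = (2.000000, -2.000000); Gamma_sss = 0.000000, Gamma_sst = -0.292063, Gamma_stt = 0.000000, Gamma_tss = 0.000000, Gamma_tst = -0.253968, Gamma_ttt = 0.000000; k1 = (2.000000, -2.000000, -2.336508, -2.031746)
  k2: at (s, t) = (-0.900000, -1.100000), (ds/dtau, dt/dtau) = (1.883175, -2.101587); Gamma_sss = 0.000000, Gamma_sst = -0.304058, Gamma_stt = 0.000000, Gamma_tss = 0.000000, Gamma_tst = -0.236211, Gamma_ttt = 0.000000; k2 = (1.883175, -2.101587, -2.406716, -1.869680)
  k3: at (s, t) = (-0.905841, -1.105079), (ds/dtau, dt/dtau) = (1.879664, -2.093484); Gamma_sss = 0.000000, Gamma_sst = -0.303049, Gamma_stt = 0.000000, Gamma_tss = 0.000000, Gamma_tst = -0.235711, Gamma_ttt = 0.000000; k3 = (1.879664, -2.093484, -2.385024, -1.855065)
  k4: at (s, t) = (-0.812034, -1.209348), (ds/dtau, dt/dtau) = (1.761498, -2.185506); Gamma_sss = 0.000000, Gamma_sst = -0.311842, Gamma_stt = 0.000000, Gamma_tss = 0.000000, Gamma_tst = -0.216894, Gamma_ttt = 0.000000; k4 = (1.761498, -2.185506, -2.401036, -1.669984)
  Y <- Y + (h/6)(k1 + 2k2 + 2k3 + k4): s = -0.8119, t = -1.2096, ds/dtau = 1.7613, dt/dtau = -2.1859
step 2:
  k1: at (s, t) = (-0.811880, -1.209594), (ds/dtau, dt/dtau) = (1.761316, -2.185854); Gamma_sss = 0.000000, Gamma_sst = -0.311851, Gamma_stt = 0.000000, Gamma_tss = 0.000000, Gamma_tst = -0.216853, Gamma_ttt = 0.000000; k1 = (1.761316, -2.185854, -2.401239, -1.669760)
  k2: at (s, t) = (-0.723815, -1.318887), (ds/dtau, dt/dtau) = (1.641254, -2.269342); Gamma_sss = 0.000000, Gamma_sst = -0.317449, Gamma_stt = 0.000000, Gamma_tss = 0.000000, Gamma_tst = -0.197448, Gamma_ttt = 0.000000; k2 = (1.641254, -2.269342, -2.364719, -1.470820)
  k3: at (s, t) = (-0.729818, -1.323061), (ds/dtau, dt/dtau) = (1.643080, -2.259395); Gamma_sss = 0.000000, Gamma_sst = -0.316450, Gamma_stt = 0.000000, Gamma_tss = 0.000000, Gamma_tst = -0.197309, Gamma_ttt = 0.000000; k3 = (1.643080, -2.259395, -2.349559, -1.464965)
  k4: at (s, t) = (-0.647572, -1.435534), (ds/dtau, dt/dtau) = (1.526360, -2.332350); Gamma_sss = 0.000000, Gamma_sst = -0.319108, Gamma_stt = 0.000000, Gamma_tss = 0.000000, Gamma_tst = -0.178294, Gamma_ttt = 0.000000; k4 = (1.526360, -2.332350, -2.272051, -1.269457)
  Y <- Y + (h/6)(k1 + 2k2 + 2k3 + k4): s = -0.6476, t = -1.4359, ds/dtau = 1.5263, dt/dtau = -2.3327

Answer: s = -0.6476, t = -1.4359, ds/dtau = 1.5263, dt/dtau = -2.3327


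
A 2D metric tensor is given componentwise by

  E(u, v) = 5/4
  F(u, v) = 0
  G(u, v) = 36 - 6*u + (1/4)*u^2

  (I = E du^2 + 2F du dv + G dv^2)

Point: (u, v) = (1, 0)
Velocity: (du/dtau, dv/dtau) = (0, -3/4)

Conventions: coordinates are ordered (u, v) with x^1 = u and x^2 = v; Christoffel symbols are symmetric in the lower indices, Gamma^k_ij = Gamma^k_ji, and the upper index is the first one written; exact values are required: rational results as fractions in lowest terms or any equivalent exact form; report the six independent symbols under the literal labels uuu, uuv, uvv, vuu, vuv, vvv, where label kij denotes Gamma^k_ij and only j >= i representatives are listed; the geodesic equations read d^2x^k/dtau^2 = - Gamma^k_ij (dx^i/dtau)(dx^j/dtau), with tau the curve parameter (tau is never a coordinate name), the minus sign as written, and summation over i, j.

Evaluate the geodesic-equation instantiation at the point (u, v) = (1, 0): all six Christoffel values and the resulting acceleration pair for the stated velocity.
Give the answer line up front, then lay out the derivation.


Answer: Gamma_uuu = 0, Gamma_uuv = 0, Gamma_uvv = 11/5, Gamma_vuu = 0, Gamma_vuv = -1/11, Gamma_vvv = 0; accelerations (d^2u/dtau^2, d^2v/dtau^2) = (-99/80, 0)

E = 5/4, F = 0, G = 121/4 at the point
E_u = 0, E_v = 0, F_u = 0, F_v = 0, G_u = -11/2, G_v = 0
EG - F^2 = 605/16;  g^inv = (16/605) * [[121/4, 0], [0, 5/4]]
first-kind symbols [ij,l] = (1/2)(d_i g_jl + d_j g_il - d_l g_ij): [uu,u] = E_u/2 = 0, [uu,v] = F_u - E_v/2 = 0, [uv,u] = E_v/2 = 0, [uv,v] = G_u/2 = -11/4, [vv,u] = F_v - G_u/2 = 11/4, [vv,v] = G_v/2 = 0
Gamma^u_ij = (G*[ij,u] - F*[ij,v])/(EG - F^2), Gamma^v_ij = (E*[ij,v] - F*[ij,u])/(EG - F^2)
Gamma_uuu = 0, Gamma_uuv = 0, Gamma_uvv = 11/5, Gamma_vuu = 0, Gamma_vuv = -1/11, Gamma_vvv = 0
d^2u/dtau^2 = -(Gamma_uuu*(0)^2 + 2*Gamma_uuv*(0)*(-3/4) + Gamma_uvv*(-3/4)^2) = -99/80
d^2v/dtau^2 = -(Gamma_vuu*(0)^2 + 2*Gamma_vuv*(0)*(-3/4) + Gamma_vvv*(-3/4)^2) = 0


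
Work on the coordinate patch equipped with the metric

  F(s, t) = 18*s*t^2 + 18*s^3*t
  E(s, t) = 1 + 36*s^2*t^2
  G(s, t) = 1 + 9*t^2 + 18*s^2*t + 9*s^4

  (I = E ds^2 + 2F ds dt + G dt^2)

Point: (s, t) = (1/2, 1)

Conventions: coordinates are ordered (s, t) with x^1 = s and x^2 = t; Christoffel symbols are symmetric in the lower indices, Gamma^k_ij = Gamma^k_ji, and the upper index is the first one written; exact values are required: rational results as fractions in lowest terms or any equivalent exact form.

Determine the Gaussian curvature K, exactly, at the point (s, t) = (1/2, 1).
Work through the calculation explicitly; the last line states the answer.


E = 10, F = 45/4, G = 241/16, EG - F^2 = 385/16 at the point
E_s = 36, E_t = 18, F_s = 63/2, F_t = 81/4, G_s = 45/2, G_t = 45/2
E_tt = 18, F_st = 99/2, G_ss = 63
Apply the Brioschi formula K = (det M1 - det M2)/(EG - F^2)^2 over the derivative matrices of E, F, G.
M1 = [[-E_tt/2 + F_st - G_ss/2, E_s/2, F_s - E_t/2], [F_t - G_s/2, E, F], [G_t/2, F, G]] = [[9, 18, 45/2], [9, 10, 45/4], [45/4, 45/4, 241/16]]; det M1 = -3177/16
M2 = [[0, E_t/2, G_s/2], [E_t/2, E, F], [G_s/2, F, G]] = [[0, 9, 45/4], [9, 10, 45/4], [45/4, 45/4, 241/16]]; det M2 = -3321/16
det M1 - det M2 = 9; K = 9 / (385/16)^2 = 2304/148225

Answer: K = 2304/148225


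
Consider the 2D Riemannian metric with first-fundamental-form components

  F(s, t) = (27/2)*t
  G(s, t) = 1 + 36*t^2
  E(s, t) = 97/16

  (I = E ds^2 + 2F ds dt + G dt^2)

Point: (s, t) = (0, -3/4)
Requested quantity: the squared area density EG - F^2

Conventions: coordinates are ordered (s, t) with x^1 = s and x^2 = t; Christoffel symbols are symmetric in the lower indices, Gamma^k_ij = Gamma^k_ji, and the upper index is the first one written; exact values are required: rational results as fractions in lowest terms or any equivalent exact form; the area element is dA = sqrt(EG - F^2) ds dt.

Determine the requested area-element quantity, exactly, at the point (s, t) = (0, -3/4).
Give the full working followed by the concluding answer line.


E = 97/16, F = -81/8, G = 85/4; EG - F^2 = 421/16

Answer: EG - F^2 = 421/16


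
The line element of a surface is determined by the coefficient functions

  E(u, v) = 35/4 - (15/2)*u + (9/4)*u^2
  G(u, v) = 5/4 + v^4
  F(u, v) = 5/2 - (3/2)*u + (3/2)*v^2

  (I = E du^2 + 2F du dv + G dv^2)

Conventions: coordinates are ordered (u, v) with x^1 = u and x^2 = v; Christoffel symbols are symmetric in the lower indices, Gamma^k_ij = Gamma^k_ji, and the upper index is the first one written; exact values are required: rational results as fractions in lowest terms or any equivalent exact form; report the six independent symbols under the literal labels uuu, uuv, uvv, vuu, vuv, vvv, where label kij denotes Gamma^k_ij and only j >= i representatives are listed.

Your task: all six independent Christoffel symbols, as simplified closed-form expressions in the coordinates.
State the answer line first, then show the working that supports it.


Answer: Gamma_uuu = (36*u*v^4 + 9*u - 60*v^4 + 36*v^2 - 15)/(36*u^2*v^4 + 9*u^2 - 120*u*v^4 + 72*u*v^2 - 30*u + 104*v^4 - 120*v^2 + 75), Gamma_uuv = 0, Gamma_uvv = (48*u*v^3 - 80*v^3 + 60*v)/(36*u^2*v^4 + 9*u^2 - 120*u*v^4 + 72*u*v^2 - 30*u + 104*v^4 - 120*v^2 + 75), Gamma_vuu = (-54*u*v^2 + 90*v^2 - 60)/(36*u^2*v^4 + 9*u^2 - 120*u*v^4 + 72*u*v^2 - 30*u + 104*v^4 - 120*v^2 + 75), Gamma_vuv = 0, Gamma_vvv = (72*u^2*v^3 - 240*u*v^3 + 72*u*v + 208*v^3 - 120*v)/(36*u^2*v^4 + 9*u^2 - 120*u*v^4 + 72*u*v^2 - 30*u + 104*v^4 - 120*v^2 + 75)

E = 35/4 - (15/2)*u + (9/4)*u^2; F = 5/2 - (3/2)*u + (3/2)*v^2; G = 5/4 + v^4
Gamma^k_ij = (1/2) g^{kl} (d_i g_jl + d_j g_il - d_l g_ij), with g^inv = (1/(EG-F^2)) [[G, -F], [-F, E]]
first partials: E_u = -15/2 + (9/2)*u, E_v = 0, F_u = -3/2, F_v = 3*v, G_u = 0, G_v = 4*v^3
D = EG - F^2 = 75/16 - (15/8)*u - (15/2)*v^2 + (9/16)*u^2 + (9/2)*u*v^2 + (13/2)*v^4 - (15/2)*u*v^4 + (9/4)*u^2*v^4
expanded: Gamma^u_uu = (G E_u - 2F F_u + F E_v)/(2D), Gamma^u_uv = (G E_v - F G_u)/(2D), Gamma^u_vv = (2G F_v - G G_u - F G_v)/(2D), Gamma^v_uu = (2E F_u - E E_v - F E_u)/(2D), Gamma^v_uv = (E G_u - F E_v)/(2D), Gamma^v_vv = (E G_v - 2F F_v + F G_u)/(2D); substitute and cancel common factors


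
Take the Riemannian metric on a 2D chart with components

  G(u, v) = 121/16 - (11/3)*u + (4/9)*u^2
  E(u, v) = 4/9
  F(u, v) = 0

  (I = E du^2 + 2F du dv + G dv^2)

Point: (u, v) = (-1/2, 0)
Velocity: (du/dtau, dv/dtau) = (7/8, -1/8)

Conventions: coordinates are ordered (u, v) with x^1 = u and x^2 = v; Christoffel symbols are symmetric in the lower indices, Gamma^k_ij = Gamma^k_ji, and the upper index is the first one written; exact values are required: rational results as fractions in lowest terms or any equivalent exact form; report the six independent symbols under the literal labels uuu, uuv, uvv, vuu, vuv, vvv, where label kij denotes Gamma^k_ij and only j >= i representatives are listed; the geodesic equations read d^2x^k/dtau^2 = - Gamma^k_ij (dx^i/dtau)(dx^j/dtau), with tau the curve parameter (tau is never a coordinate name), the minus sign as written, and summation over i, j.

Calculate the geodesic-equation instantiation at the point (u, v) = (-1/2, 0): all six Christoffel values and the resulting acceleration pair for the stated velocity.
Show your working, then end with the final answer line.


E = 4/9, F = 0, G = 1369/144 at the point
E_u = 0, E_v = 0, F_u = 0, F_v = 0, G_u = -37/9, G_v = 0
EG - F^2 = 1369/324;  g^inv = (324/1369) * [[1369/144, 0], [0, 4/9]]
first-kind symbols [ij,l] = (1/2)(d_i g_jl + d_j g_il - d_l g_ij): [uu,u] = E_u/2 = 0, [uu,v] = F_u - E_v/2 = 0, [uv,u] = E_v/2 = 0, [uv,v] = G_u/2 = -37/18, [vv,u] = F_v - G_u/2 = 37/18, [vv,v] = G_v/2 = 0
Gamma^u_ij = (G*[ij,u] - F*[ij,v])/(EG - F^2), Gamma^v_ij = (E*[ij,v] - F*[ij,u])/(EG - F^2)
Gamma_uuu = 0, Gamma_uuv = 0, Gamma_uvv = 37/8, Gamma_vuu = 0, Gamma_vuv = -8/37, Gamma_vvv = 0
d^2u/dtau^2 = -(Gamma_uuu*(7/8)^2 + 2*Gamma_uuv*(7/8)*(-1/8) + Gamma_uvv*(-1/8)^2) = -37/512
d^2v/dtau^2 = -(Gamma_vuu*(7/8)^2 + 2*Gamma_vuv*(7/8)*(-1/8) + Gamma_vvv*(-1/8)^2) = -7/148

Answer: Gamma_uuu = 0, Gamma_uuv = 0, Gamma_uvv = 37/8, Gamma_vuu = 0, Gamma_vuv = -8/37, Gamma_vvv = 0; accelerations (d^2u/dtau^2, d^2v/dtau^2) = (-37/512, -7/148)


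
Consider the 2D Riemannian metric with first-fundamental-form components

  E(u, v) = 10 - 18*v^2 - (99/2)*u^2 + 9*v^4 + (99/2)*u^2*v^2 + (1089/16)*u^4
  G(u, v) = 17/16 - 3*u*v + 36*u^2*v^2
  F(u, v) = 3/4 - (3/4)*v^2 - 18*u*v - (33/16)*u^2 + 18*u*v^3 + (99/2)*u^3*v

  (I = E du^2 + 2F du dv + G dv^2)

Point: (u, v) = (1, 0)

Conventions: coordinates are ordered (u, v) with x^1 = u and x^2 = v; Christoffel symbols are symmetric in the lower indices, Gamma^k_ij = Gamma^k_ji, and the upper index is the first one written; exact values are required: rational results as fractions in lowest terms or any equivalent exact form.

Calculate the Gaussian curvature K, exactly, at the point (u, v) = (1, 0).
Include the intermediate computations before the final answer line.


E = 457/16, F = -21/16, G = 17/16, EG - F^2 = 229/8 at the point
E_u = 693/4, E_v = 0, F_u = -33/8, F_v = 63/2, G_u = 0, G_v = -3
E_vv = 63, F_uv = 261/2, G_uu = 0
K follows from Brioschi's formula, (det M1 - det M2)/(EG - F^2)^2.
M1 = [[-E_vv/2 + F_uv - G_uu/2, E_u/2, F_u - E_v/2], [F_v - G_u/2, E, F], [G_v/2, F, G]] = [[99, 693/8, -33/8], [63/2, 457/16, -21/16], [-3/2, -21/16, 17/16]]; det M1 = 99
M2 = [[0, E_v/2, G_u/2], [E_v/2, E, F], [G_u/2, F, G]] = [[0, 0, 0], [0, 457/16, -21/16], [0, -21/16, 17/16]]; det M2 = 0
det M1 - det M2 = 99; K = 99 / (229/8)^2 = 6336/52441

Answer: K = 6336/52441


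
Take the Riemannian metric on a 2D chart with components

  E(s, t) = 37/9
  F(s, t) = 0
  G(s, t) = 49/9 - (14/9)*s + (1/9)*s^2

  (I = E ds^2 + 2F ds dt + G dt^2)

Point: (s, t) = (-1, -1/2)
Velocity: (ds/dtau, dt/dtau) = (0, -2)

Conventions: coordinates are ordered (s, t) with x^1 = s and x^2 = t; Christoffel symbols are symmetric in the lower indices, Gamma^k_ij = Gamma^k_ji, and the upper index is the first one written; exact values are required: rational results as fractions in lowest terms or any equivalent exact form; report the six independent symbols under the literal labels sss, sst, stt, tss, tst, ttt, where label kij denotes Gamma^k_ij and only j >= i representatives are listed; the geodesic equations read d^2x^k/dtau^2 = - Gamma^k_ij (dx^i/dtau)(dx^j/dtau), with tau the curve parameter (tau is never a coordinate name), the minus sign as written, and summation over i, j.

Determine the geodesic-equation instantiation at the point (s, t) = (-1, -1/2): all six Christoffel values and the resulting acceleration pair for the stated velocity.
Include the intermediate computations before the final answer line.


E = 37/9, F = 0, G = 64/9 at the point
E_s = 0, E_t = 0, F_s = 0, F_t = 0, G_s = -16/9, G_t = 0
EG - F^2 = 2368/81;  g^inv = (81/2368) * [[64/9, 0], [0, 37/9]]
first-kind symbols [ij,l] = (1/2)(d_i g_jl + d_j g_il - d_l g_ij): [ss,s] = E_s/2 = 0, [ss,t] = F_s - E_t/2 = 0, [st,s] = E_t/2 = 0, [st,t] = G_s/2 = -8/9, [tt,s] = F_t - G_s/2 = 8/9, [tt,t] = G_t/2 = 0
Gamma^s_ij = (G*[ij,s] - F*[ij,t])/(EG - F^2), Gamma^t_ij = (E*[ij,t] - F*[ij,s])/(EG - F^2)
Gamma_sss = 0, Gamma_sst = 0, Gamma_stt = 8/37, Gamma_tss = 0, Gamma_tst = -1/8, Gamma_ttt = 0
d^2s/dtau^2 = -(Gamma_sss*(0)^2 + 2*Gamma_sst*(0)*(-2) + Gamma_stt*(-2)^2) = -32/37
d^2t/dtau^2 = -(Gamma_tss*(0)^2 + 2*Gamma_tst*(0)*(-2) + Gamma_ttt*(-2)^2) = 0

Answer: Gamma_sss = 0, Gamma_sst = 0, Gamma_stt = 8/37, Gamma_tss = 0, Gamma_tst = -1/8, Gamma_ttt = 0; accelerations (d^2s/dtau^2, d^2t/dtau^2) = (-32/37, 0)


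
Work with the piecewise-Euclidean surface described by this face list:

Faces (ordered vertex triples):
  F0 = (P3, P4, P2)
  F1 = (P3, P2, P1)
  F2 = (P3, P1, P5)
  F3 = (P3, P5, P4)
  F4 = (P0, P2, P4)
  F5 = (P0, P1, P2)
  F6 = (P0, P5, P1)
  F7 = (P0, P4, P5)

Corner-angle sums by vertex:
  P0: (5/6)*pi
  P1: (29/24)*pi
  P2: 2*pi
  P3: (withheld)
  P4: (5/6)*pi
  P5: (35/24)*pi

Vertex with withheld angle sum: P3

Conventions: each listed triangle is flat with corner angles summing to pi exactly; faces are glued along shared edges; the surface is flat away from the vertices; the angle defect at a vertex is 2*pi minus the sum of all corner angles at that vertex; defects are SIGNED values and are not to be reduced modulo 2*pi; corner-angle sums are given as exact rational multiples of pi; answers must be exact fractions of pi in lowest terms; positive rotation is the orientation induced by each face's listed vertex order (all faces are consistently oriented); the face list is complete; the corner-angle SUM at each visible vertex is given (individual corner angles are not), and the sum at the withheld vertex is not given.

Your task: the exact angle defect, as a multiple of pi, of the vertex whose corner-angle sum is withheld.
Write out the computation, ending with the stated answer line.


V = 6, E = 12, F = 8; chi = V - E + F = 2
Gauss-Bonnet: total defect = 2*pi*chi = 4*pi; visible defects sum to (11/3)*pi

Answer: defect(P3) = pi/3


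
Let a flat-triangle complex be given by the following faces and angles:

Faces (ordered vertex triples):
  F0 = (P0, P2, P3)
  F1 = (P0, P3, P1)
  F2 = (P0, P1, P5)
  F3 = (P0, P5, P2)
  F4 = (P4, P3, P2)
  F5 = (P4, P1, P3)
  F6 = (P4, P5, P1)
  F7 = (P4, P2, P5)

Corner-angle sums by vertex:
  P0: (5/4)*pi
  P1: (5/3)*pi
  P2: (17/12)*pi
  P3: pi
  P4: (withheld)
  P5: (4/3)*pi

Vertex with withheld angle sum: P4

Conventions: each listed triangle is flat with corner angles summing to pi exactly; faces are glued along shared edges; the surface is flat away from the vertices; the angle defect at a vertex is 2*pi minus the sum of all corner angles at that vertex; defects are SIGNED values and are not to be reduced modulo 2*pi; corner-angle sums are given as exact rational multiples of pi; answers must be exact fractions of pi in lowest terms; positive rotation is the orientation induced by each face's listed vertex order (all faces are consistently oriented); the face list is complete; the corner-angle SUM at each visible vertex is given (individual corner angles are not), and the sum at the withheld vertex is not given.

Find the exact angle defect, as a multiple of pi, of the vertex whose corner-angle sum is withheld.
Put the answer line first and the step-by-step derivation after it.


Answer: defect(P4) = (2/3)*pi

V = 6, E = 12, F = 8; chi = V - E + F = 2
Gauss-Bonnet: total defect = 2*pi*chi = 4*pi; visible defects sum to (10/3)*pi


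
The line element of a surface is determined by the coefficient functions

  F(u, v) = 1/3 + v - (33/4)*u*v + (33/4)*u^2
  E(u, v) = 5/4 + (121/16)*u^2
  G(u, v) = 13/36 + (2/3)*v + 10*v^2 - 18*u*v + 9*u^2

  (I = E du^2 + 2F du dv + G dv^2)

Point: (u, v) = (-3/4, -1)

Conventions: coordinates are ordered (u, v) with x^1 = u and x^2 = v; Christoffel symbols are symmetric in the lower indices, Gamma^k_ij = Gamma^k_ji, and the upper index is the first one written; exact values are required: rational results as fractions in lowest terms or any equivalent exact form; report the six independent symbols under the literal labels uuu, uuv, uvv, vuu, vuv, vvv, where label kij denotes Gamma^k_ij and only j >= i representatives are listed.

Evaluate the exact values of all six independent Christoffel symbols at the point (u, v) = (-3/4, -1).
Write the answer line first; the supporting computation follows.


Answer: Gamma_uuu = -717/89, Gamma_uuv = 45900/18601, Gamma_uvv = -2304/18601, Gamma_vuu = -6219/356, Gamma_vuv = 114129/18601, Gamma_vvv = -47220/18601

E = 1409/256, F = -425/192, G = 181/144 at the point
E_u = -363/32, E_v = 0, F_u = -33/8, F_v = 115/16, G_u = 9/2, G_v = -35/6
EG - F^2 = 18601/9216;  g^inv = (9216/18601) * [[181/144, 425/192], [425/192, 1409/256]]
first-kind symbols [ij,l] = (1/2)(d_i g_jl + d_j g_il - d_l g_ij): [uu,u] = E_u/2 = -363/64, [uu,v] = F_u - E_v/2 = -33/8, [uv,u] = E_v/2 = 0, [uv,v] = G_u/2 = 9/4, [vv,u] = F_v - G_u/2 = 79/16, [vv,v] = G_v/2 = -35/12
Gamma^u_ij = (G*[ij,u] - F*[ij,v])/(EG - F^2), Gamma^v_ij = (E*[ij,v] - F*[ij,u])/(EG - F^2)


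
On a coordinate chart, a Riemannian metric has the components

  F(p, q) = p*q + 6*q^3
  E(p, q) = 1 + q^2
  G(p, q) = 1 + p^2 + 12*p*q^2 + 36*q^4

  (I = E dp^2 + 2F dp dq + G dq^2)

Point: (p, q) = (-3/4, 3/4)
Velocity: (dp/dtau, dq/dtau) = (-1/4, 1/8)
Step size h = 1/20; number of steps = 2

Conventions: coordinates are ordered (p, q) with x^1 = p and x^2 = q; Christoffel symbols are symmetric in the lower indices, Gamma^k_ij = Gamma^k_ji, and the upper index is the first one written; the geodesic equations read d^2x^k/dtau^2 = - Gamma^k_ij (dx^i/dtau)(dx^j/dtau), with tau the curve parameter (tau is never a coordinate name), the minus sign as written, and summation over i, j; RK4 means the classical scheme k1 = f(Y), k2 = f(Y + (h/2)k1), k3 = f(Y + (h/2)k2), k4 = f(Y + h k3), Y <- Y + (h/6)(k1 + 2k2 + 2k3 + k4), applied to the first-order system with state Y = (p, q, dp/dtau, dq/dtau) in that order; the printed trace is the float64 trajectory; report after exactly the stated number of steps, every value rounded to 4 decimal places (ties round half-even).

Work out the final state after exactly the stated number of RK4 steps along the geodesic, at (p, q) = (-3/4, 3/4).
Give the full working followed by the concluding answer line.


f(Y) = (dp/dtau, dq/dtau, -Gamma^p_ij Y'^i Y'^j, -Gamma^q_ij Y'^i Y'^j) with the Gammas evaluated at the stage position; h = 0.050000; intermediate values shown to 6 dp
step 0: p = -0.7500, q = 0.7500, dp/dtau = -0.2500, dq/dtau = 0.1250
step 1:
  k1: at (p, q) = (-0.750000, 0.750000), (dp/dtau, dq/dtau) = (-0.250000, 0.125000); Gamma_ppp = 0.000000, Gamma_ppq = 0.088725, Gamma_pqq = 0.798521, Gamma_qpp = 0.000000, Gamma_qpq = 0.310536, Gamma_qqq = 2.794824; k1 = (-0.250000, 0.125000, -0.006932, -0.024261)
  k2: at (p, q) = (-0.756250, 0.753125), (dp/dtau, dq/dtau) = (-0.250173, 0.124393); Gamma_ppp = 0.000000, Gamma_ppq = 0.087844, Gamma_pqq = 0.793889, Gamma_qpp = 0.000000, Gamma_qpq = 0.308736, Gamma_qqq = 2.790201; k2 = (-0.250173, 0.124393, -0.006817, -0.023959)
  k3: at (p, q) = (-0.756254, 0.753110), (dp/dtau, dq/dtau) = (-0.250170, 0.124401); Gamma_ppp = 0.000000, Gamma_ppq = 0.087850, Gamma_pqq = 0.793928, Gamma_qpp = 0.000000, Gamma_qpq = 0.308747, Gamma_qqq = 2.790247; k3 = (-0.250170, 0.124401, -0.006818, -0.023963)
  k4: at (p, q) = (-0.762509, 0.756220), (dp/dtau, dq/dtau) = (-0.250341, 0.123802); Gamma_ppp = 0.000000, Gamma_ppq = 0.086983, Gamma_pqq = 0.789342, Gamma_qpp = 0.000000, Gamma_qpq = 0.306965, Gamma_qqq = 2.785593; k4 = (-0.250341, 0.123802, -0.006706, -0.023667)
  Y <- Y + (h/6)(k1 + 2k2 + 2k3 + k4): p = -0.7625, q = 0.7562, dp/dtau = -0.2503, dq/dtau = 0.1238
step 2:
  k1: at (p, q) = (-0.762509, 0.756220), (dp/dtau, dq/dtau) = (-0.250341, 0.123802); Gamma_ppp = 0.000000, Gamma_ppq = 0.086983, Gamma_pqq = 0.789343, Gamma_qpp = 0.000000, Gamma_qpq = 0.306965, Gamma_qqq = 2.785594; k1 = (-0.250341, 0.123802, -0.006706, -0.023667)
  k2: at (p, q) = (-0.768767, 0.759315), (dp/dtau, dq/dtau) = (-0.250509, 0.123210); Gamma_ppp = 0.000000, Gamma_ppq = 0.086131, Gamma_pqq = 0.784806, Gamma_qpp = 0.000000, Gamma_qpq = 0.305200, Gamma_qqq = 2.780914; k2 = (-0.250509, 0.123210, -0.006597, -0.023376)
  k3: at (p, q) = (-0.768771, 0.759300), (dp/dtau, dq/dtau) = (-0.250506, 0.123217); Gamma_ppp = 0.000000, Gamma_ppq = 0.086137, Gamma_pqq = 0.784844, Gamma_qpp = 0.000000, Gamma_qpq = 0.305211, Gamma_qqq = 2.780959; k3 = (-0.250506, 0.123217, -0.006598, -0.023380)
  k4: at (p, q) = (-0.775034, 0.762381), (dp/dtau, dq/dtau) = (-0.250671, 0.122633); Gamma_ppp = 0.000000, Gamma_ppq = 0.085298, Gamma_pqq = 0.780353, Gamma_qpp = 0.000000, Gamma_qpq = 0.303463, Gamma_qqq = 2.776254; k4 = (-0.250671, 0.122633, -0.006491, -0.023094)
  Y <- Y + (h/6)(k1 + 2k2 + 2k3 + k4): p = -0.7750, q = 0.7624, dp/dtau = -0.2507, dq/dtau = 0.1226

Answer: p = -0.7750, q = 0.7624, dp/dtau = -0.2507, dq/dtau = 0.1226


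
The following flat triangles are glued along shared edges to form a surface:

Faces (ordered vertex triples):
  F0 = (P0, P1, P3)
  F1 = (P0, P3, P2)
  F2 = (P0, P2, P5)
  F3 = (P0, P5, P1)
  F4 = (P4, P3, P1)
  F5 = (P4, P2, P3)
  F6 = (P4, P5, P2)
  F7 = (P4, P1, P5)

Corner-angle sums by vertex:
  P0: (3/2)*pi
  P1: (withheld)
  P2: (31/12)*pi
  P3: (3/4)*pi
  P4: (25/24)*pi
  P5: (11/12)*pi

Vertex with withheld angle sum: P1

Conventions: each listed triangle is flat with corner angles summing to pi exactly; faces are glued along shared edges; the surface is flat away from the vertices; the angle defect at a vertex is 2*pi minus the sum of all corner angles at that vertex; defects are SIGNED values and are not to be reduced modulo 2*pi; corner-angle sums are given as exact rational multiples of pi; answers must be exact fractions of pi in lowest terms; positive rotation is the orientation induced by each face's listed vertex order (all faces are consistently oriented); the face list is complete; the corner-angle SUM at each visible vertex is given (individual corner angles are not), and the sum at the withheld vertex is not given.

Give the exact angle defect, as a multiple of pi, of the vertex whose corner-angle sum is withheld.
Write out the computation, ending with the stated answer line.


V = 6, E = 12, F = 8; chi = V - E + F = 2
Gauss-Bonnet: total defect = 2*pi*chi = 4*pi; visible defects sum to (77/24)*pi

Answer: defect(P1) = (19/24)*pi


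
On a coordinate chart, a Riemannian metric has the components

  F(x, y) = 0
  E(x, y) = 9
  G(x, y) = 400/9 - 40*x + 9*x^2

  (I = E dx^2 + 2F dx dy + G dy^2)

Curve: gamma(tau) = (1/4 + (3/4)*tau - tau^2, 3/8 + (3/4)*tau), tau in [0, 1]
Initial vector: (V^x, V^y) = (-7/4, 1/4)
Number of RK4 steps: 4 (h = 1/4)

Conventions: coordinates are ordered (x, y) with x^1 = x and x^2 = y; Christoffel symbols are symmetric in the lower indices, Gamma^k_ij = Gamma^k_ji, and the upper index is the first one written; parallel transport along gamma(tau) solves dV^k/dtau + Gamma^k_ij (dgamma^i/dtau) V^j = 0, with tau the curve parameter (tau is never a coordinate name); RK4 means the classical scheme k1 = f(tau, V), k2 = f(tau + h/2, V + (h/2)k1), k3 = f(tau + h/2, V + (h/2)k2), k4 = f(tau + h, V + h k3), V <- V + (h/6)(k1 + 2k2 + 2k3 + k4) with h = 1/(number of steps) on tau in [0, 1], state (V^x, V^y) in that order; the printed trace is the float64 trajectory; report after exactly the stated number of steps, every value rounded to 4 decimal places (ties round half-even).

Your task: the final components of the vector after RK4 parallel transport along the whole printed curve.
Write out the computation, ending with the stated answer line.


gamma'(tau) = (3/4 - 2*tau, 3/4); f(tau, V)^k = -Gamma^k_ij(gamma(tau)) gamma'^i(tau) V^j; h = 1/4; intermediate values shown to 6 dp
curve data and Christoffel symbols at the stage parameters:
  tau = 0.000000: gamma = (0.250000, 0.375000), gamma' = (0.750000, 0.750000); Gamma_xxx = 0.000000, Gamma_xxy = 0.000000, Gamma_xyy = 1.972222, Gamma_yxx = 0.000000, Gamma_yxy = -0.507042, Gamma_yyy = 0.000000
  tau = 0.125000: gamma = (0.328125, 0.468750), gamma' = (0.500000, 0.750000); Gamma_xxx = 0.000000, Gamma_xxy = 0.000000, Gamma_xyy = 1.894097, Gamma_yxx = 0.000000, Gamma_yxy = -0.527956, Gamma_yyy = 0.000000
  tau = 0.250000: gamma = (0.375000, 0.562500), gamma' = (0.250000, 0.750000); Gamma_xxx = 0.000000, Gamma_xxy = 0.000000, Gamma_xyy = 1.847222, Gamma_yxx = 0.000000, Gamma_yxy = -0.541353, Gamma_yyy = 0.000000
  tau = 0.375000: gamma = (0.390625, 0.656250), gamma' = (0.000000, 0.750000); Gamma_xxx = 0.000000, Gamma_xxy = 0.000000, Gamma_xyy = 1.831597, Gamma_yxx = 0.000000, Gamma_yxy = -0.545972, Gamma_yyy = 0.000000
  tau = 0.500000: gamma = (0.375000, 0.750000), gamma' = (-0.250000, 0.750000); Gamma_xxx = 0.000000, Gamma_xxy = 0.000000, Gamma_xyy = 1.847222, Gamma_yxx = 0.000000, Gamma_yxy = -0.541353, Gamma_yyy = 0.000000
  tau = 0.625000: gamma = (0.328125, 0.843750), gamma' = (-0.500000, 0.750000); Gamma_xxx = 0.000000, Gamma_xxy = 0.000000, Gamma_xyy = 1.894097, Gamma_yxx = 0.000000, Gamma_yxy = -0.527956, Gamma_yyy = 0.000000
  tau = 0.750000: gamma = (0.250000, 0.937500), gamma' = (-0.750000, 0.750000); Gamma_xxx = 0.000000, Gamma_xxy = 0.000000, Gamma_xyy = 1.972222, Gamma_yxx = 0.000000, Gamma_yxy = -0.507042, Gamma_yyy = 0.000000
  tau = 0.875000: gamma = (0.140625, 1.031250), gamma' = (-1.000000, 0.750000); Gamma_xxx = 0.000000, Gamma_xxy = 0.000000, Gamma_xyy = 2.081597, Gamma_yxx = 0.000000, Gamma_yxy = -0.480400, Gamma_yyy = 0.000000
  tau = 1.000000: gamma = (0.000000, 1.125000), gamma' = (-1.250000, 0.750000); Gamma_xxx = 0.000000, Gamma_xxy = 0.000000, Gamma_xyy = 2.222222, Gamma_yxx = 0.000000, Gamma_yxy = -0.450000, Gamma_yyy = 0.000000
step 0: V^x = -1.7500, V^y = 0.2500
step 1: k1 = (-0.369792, -0.570423), k2 = (-0.253852, -0.664073), k3 = (-0.237223, -0.661425), k4 = (-0.117267, -0.723150); V <- V + (h/6)(k1 + 2k2 + 2k3 + k4): V^x = -1.8112, V^y = 0.0856
step 2: k1 = (-0.118651, -0.723791), k2 = (0.006636, -0.747728), k3 = (0.010746, -0.741315), k4 = (0.138106, -0.720799); V <- V + (h/6)(k1 + 2k2 + 2k3 + k4): V^x = -1.8090, V^y = -0.0986
step 3: k1 = (0.136651, -0.721115), k2 = (0.268168, -0.659692), k3 = (0.257261, -0.655209), k4 = (0.388189, -0.563655); V <- V + (h/6)(k1 + 2k2 + 2k3 + k4): V^x = -1.7433, V^y = -0.2617
step 4: k1 = (0.387161, -0.563411), k2 = (0.518581, -0.451102), k3 = (0.496664, -0.451927), k4 = (0.624540, -0.335677); V <- V + (h/6)(k1 + 2k2 + 2k3 + k4): V^x = -1.6165, V^y = -0.3745

Answer: V^x = -1.6165, V^y = -0.3745


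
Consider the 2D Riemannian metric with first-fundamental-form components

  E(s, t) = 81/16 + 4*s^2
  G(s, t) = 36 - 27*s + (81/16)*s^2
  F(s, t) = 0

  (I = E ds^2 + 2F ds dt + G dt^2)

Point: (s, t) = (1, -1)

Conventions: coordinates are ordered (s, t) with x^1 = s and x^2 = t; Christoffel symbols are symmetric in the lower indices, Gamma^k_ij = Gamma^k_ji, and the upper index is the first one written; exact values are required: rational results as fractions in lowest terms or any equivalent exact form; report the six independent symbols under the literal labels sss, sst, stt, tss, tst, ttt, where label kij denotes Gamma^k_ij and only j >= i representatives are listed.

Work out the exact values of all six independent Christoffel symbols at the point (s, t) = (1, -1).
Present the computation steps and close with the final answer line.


E = 145/16, F = 0, G = 225/16 at the point
E_s = 8, E_t = 0, F_s = 0, F_t = 0, G_s = -135/8, G_t = 0
EG - F^2 = 32625/256;  g^inv = (256/32625) * [[225/16, 0], [0, 145/16]]
first-kind symbols [ij,l] = (1/2)(d_i g_jl + d_j g_il - d_l g_ij): [ss,s] = E_s/2 = 4, [ss,t] = F_s - E_t/2 = 0, [st,s] = E_t/2 = 0, [st,t] = G_s/2 = -135/16, [tt,s] = F_t - G_s/2 = 135/16, [tt,t] = G_t/2 = 0
Gamma^s_ij = (G*[ij,s] - F*[ij,t])/(EG - F^2), Gamma^t_ij = (E*[ij,t] - F*[ij,s])/(EG - F^2)

Answer: Gamma_sss = 64/145, Gamma_sst = 0, Gamma_stt = 27/29, Gamma_tss = 0, Gamma_tst = -3/5, Gamma_ttt = 0


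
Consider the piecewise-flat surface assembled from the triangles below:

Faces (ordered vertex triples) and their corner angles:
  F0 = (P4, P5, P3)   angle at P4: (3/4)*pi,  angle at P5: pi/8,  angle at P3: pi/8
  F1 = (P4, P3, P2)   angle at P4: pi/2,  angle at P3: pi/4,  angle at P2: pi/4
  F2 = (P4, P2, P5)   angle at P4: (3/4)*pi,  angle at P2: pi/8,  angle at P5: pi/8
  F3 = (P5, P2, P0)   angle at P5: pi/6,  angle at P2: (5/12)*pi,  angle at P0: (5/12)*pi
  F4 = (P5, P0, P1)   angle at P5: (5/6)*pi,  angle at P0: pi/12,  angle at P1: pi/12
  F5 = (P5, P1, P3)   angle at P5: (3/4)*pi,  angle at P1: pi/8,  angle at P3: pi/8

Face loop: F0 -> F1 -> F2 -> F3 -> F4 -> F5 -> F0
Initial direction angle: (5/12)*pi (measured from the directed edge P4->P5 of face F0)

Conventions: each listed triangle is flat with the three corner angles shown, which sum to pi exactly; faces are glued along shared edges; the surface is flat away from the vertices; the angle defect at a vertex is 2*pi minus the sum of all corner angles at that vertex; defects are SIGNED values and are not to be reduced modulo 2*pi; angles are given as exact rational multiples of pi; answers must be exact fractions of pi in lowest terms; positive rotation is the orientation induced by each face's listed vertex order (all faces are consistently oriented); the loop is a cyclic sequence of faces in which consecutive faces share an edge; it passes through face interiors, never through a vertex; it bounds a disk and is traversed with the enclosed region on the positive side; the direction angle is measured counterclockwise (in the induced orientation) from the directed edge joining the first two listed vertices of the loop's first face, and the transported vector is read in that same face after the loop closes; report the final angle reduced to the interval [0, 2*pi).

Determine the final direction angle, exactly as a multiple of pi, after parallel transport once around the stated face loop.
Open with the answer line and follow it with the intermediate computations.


Answer: final direction angle = (5/12)*pi

enclosed vertex P4: corner angles sum to 2*pi, defect = 2*pi - 2*pi = 0
enclosed vertex P5: corner angles sum to 2*pi, defect = 2*pi - 2*pi = 0
the final direction is the initial angle plus the enclosed defects, taken mod 2*pi in the induced orientation
final angle = (5/12)*pi + 0 = (5/12)*pi (mod 2*pi)


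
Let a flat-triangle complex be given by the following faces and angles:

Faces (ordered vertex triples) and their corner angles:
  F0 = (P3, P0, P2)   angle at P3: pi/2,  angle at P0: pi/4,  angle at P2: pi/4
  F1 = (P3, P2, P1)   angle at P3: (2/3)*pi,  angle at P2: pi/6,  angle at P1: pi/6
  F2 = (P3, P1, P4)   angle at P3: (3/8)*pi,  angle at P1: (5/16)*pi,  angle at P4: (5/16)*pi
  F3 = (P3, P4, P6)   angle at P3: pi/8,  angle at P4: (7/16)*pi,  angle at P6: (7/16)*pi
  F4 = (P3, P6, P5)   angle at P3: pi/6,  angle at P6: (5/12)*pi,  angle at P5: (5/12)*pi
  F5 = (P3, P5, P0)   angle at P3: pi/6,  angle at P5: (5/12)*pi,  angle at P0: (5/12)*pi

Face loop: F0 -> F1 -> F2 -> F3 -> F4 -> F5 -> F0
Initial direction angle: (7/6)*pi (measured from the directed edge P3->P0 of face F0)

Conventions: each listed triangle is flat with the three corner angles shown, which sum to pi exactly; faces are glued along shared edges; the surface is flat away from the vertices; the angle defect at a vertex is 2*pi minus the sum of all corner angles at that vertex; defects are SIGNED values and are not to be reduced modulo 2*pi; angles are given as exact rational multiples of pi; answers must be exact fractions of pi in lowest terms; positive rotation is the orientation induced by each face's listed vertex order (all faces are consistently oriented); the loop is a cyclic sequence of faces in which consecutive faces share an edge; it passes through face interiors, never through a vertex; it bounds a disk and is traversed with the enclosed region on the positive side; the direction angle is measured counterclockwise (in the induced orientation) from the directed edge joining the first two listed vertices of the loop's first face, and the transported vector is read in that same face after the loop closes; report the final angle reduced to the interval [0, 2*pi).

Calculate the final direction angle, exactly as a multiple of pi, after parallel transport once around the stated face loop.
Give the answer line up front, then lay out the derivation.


Answer: final direction angle = (7/6)*pi

enclosed vertex P3: corner angles sum to 2*pi, defect = 2*pi - 2*pi = 0
transport around the loop rotates by the sum of enclosed defects; add to the initial angle mod 2*pi
final angle = (7/6)*pi + 0 = (7/6)*pi (mod 2*pi)


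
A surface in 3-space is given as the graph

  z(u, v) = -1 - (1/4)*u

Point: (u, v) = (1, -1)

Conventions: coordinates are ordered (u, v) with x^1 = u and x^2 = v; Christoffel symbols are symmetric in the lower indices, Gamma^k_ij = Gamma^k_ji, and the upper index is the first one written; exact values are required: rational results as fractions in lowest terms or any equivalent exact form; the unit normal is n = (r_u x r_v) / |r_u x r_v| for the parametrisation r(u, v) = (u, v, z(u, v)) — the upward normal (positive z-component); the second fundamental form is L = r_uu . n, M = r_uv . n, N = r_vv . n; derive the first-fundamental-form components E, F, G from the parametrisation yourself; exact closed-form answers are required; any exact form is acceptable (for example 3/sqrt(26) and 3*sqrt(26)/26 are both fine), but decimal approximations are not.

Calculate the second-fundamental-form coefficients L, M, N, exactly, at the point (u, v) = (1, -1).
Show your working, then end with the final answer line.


z_u = -1/4, z_v = 0, z_uu = 0, z_uv = 0, z_vv = 0
E = 17/16, F = 0, G = 1; answer radicand W^2 = 17/16
unnormalised second-form numerators: l = 0, m = 0, n = 0; L = l/sqrt(17/16), and similarly M = m/sqrt(W^2), N = n/sqrt(W^2)

Answer: L = 0, M = 0, N = 0


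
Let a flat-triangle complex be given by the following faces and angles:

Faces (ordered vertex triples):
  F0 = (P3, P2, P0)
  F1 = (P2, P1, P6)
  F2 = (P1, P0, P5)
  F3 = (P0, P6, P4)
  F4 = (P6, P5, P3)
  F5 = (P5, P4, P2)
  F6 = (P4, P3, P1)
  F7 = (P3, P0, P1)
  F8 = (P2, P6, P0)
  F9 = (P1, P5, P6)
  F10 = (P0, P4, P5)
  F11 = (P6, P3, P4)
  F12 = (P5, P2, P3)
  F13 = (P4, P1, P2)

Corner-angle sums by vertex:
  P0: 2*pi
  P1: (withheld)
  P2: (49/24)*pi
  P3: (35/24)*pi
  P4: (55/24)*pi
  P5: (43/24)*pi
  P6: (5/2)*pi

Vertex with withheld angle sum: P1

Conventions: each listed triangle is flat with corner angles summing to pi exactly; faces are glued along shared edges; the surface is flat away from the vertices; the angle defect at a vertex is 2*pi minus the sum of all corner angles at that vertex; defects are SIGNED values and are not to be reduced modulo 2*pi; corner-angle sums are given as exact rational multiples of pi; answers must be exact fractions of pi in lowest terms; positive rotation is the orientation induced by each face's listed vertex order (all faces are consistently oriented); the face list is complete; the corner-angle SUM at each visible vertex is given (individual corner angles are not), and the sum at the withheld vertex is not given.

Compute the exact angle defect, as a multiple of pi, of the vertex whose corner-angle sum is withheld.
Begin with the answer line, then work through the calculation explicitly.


Answer: defect(P1) = pi/12

V = 7, E = 21, F = 14; chi = V - E + F = 0
Gauss-Bonnet: total defect = 2*pi*chi = 0; visible defects sum to -pi/12


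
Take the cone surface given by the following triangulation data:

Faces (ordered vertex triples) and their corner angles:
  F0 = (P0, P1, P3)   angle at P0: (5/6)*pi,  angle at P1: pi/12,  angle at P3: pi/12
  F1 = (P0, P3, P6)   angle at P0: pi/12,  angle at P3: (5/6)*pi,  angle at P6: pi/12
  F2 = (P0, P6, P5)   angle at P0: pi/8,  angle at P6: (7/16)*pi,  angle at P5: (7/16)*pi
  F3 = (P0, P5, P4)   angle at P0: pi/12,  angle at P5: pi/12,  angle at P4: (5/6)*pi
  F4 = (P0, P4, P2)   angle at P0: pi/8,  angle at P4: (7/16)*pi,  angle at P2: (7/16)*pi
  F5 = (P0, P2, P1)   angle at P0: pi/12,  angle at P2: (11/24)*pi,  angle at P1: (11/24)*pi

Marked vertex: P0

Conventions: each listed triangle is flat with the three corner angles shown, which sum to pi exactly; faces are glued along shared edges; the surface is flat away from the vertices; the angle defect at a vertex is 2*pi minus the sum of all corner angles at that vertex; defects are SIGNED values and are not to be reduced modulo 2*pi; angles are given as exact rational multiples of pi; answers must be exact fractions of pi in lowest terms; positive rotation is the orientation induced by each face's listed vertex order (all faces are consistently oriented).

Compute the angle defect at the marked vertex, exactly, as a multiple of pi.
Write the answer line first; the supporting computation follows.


Answer: defect(P0) = (2/3)*pi

Sum of corner angles at P0: (4/3)*pi
defect = 2*pi - (4/3)*pi


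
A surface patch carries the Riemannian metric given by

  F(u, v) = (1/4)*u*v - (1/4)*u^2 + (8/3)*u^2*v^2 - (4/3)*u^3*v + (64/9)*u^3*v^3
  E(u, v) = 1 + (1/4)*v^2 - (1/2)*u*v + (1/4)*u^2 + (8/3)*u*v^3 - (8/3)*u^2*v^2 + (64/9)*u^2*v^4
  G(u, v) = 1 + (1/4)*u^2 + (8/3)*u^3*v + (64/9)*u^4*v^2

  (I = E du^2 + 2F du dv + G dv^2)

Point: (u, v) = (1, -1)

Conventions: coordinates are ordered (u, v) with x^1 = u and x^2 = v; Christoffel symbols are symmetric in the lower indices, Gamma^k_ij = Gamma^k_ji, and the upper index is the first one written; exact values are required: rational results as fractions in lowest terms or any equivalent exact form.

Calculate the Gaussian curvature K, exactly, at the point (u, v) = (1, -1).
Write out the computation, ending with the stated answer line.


E = 34/9, F = -65/18, G = 205/36, EG - F^2 = 305/36 at the point
E_u = 65/9, E_v = -145/9, F_u = -51/4, F_v = 179/12, G_u = 377/18, G_v = -104/9
E_vv = 129/2, F_uv = 595/12, G_uu = 419/6
Using the Brioschi determinant formula for K from the metric derivatives:
M1 = [[-E_vv/2 + F_uv - G_uu/2, E_u/2, F_u - E_v/2], [F_v - G_u/2, E, F], [G_v/2, F, G]] = [[-211/12, 65/18, -169/36], [40/9, 34/9, -65/18], [-52/9, -65/18, 205/36]]; det M1 = -249017/1296
M2 = [[0, E_v/2, G_u/2], [E_v/2, E, F], [G_u/2, F, G]] = [[0, -145/18, 377/36], [-145/18, 34/9, -65/18], [377/36, -65/18, 205/36]]; det M2 = -226229/1296
det M1 - det M2 = -211/12; K = -211/12 / (305/36)^2 = -22788/93025

Answer: K = -22788/93025
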